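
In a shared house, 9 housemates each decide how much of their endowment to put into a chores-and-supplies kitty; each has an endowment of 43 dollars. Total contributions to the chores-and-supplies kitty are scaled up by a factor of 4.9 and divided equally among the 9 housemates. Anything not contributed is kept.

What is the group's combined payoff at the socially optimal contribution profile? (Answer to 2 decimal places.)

1896.30 dollars

Each contributed unit returns 4.900 to the group as a whole (0.5444 to each of 9 players), which exceeds 1, so the social optimum is full contribution: group total = 4.900 × 387 = 1896.30.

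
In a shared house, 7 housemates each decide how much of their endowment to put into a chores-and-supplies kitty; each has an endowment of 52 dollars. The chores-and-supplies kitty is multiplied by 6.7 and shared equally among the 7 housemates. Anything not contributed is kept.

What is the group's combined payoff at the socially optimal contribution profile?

2438.80 dollars

Each contributed unit returns 6.700 to the group as a whole (0.9571 to each of 7 players), which exceeds 1, so the social optimum is full contribution: group total = 6.700 × 364 = 2438.80.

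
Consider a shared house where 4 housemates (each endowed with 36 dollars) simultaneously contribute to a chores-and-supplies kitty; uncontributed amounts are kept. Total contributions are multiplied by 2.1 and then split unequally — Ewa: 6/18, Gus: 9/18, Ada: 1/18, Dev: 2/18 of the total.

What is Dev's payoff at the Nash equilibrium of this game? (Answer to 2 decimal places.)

44.40 dollars

Each unit j contributes comes back to j as 2.1 × (j's share), so j prefers to contribute only if that share exceeds 1/2.1 = 0.4762; otherwise keeping the unit dominates.
The only share above 0.4762 is Gus's 9/18, contributing 36; the remaining 3 contribute 0. Total contributed: 36.
Dev keeps 36 and receives 2.1 × 36 × 2/18 = 8.40 from the chores-and-supplies kitty, for a payoff of 44.40.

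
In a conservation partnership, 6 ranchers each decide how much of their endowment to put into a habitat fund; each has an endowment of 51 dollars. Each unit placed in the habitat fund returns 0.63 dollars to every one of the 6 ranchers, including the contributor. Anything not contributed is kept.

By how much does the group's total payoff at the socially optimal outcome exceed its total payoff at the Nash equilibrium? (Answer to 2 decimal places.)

The private return per contributed unit is 0.63 < 1, so contributing 0 is dominant for every player. At the Nash equilibrium everyone keeps their 51, and the group total is 6 × 51 = 306.
Each contributed unit returns 3.780 to the group as a whole (0.63 to each of 6 players), which exceeds 1, so the social optimum is full contribution: group total = 3.780 × 306 = 1156.68.
Efficiency loss = 1156.68 − 306 = 850.68.

850.68 dollars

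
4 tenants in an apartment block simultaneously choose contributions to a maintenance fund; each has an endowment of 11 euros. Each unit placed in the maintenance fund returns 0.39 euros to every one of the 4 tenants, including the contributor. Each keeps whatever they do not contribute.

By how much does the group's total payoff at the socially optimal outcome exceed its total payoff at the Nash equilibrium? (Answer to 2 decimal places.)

24.64 euros

The private return per contributed unit is 0.39 < 1, so contributing 0 is dominant for every player. At the Nash equilibrium everyone keeps their 11, and the group total is 4 × 11 = 44.
Each contributed unit returns 1.560 to the group as a whole (0.39 to each of 4 players), which exceeds 1, so the social optimum is full contribution: group total = 1.560 × 44 = 68.64.
Efficiency loss = 68.64 − 44 = 24.64.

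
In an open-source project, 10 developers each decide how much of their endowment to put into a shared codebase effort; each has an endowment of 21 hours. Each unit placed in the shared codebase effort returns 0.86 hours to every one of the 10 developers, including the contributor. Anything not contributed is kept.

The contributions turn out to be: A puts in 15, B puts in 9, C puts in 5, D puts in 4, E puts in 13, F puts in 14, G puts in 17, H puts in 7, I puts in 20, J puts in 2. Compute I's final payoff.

Total contributed: 15 + 9 + 5 + 4 + 13 + 14 + 17 + 7 + 20 + 2 = 106.
Each receives 0.86 × 106 = 91.16 from the shared codebase effort.
I keeps 21 − 20 = 1, so I's payoff is 1 + 91.16 = 92.16.

92.16 hours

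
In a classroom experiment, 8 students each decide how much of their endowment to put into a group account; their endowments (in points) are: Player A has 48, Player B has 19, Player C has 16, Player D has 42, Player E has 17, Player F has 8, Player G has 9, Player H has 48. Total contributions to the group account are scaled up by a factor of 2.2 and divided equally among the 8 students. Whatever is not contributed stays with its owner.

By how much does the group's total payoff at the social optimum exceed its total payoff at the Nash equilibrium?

The private return per contributed unit is 2.2/8 = 0.2750 < 1 for every player regardless of endowment, so the Nash equilibrium is zero contribution and the group total is Σ E_j = 48 + 19 + 16 + 42 + 17 + 8 + 9 + 48 = 207.
Each contributed unit returns 2.200 to the group, so the social optimum is full contribution by everyone: group total = 2.200 × 207 = 455.40.
Efficiency loss = (2.200 − 1) × 207 = 248.40.

248.40 points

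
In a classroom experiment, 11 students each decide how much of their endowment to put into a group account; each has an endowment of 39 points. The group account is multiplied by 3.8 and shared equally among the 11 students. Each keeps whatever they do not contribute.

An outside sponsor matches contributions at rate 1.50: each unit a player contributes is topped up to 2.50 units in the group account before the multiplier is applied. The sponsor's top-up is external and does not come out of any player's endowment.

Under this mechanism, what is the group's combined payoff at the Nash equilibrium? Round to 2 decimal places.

The effective private return is 3.8 × 2.50 / 11 = 0.8636, which is still under 1, so the mechanism doesn't change anyone's dominant strategy: zero contribution.
At the Nash equilibrium no one contributes; group total payoff = 11 × 39 = 429.

429.00 points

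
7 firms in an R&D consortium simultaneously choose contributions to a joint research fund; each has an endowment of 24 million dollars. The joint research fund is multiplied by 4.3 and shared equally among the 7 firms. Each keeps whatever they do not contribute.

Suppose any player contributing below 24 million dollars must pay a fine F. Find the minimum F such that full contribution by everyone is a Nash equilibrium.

9.26 million dollars

Given the others contribute fully, the best deviation is to contribute 0 (any partial contribution still incurs the fine and gives up units whose private return 0.6143 is below 1).
Deviating from 24 to 0 saves 24 million dollars but forfeits the deviator's share of the drop in the joint research fund: 4.3/7 × 24 = 14.74.
So the deviation gain is 24 − 14.74 = 9.26, and the fine must be at least 9.26 million dollars to wipe it out.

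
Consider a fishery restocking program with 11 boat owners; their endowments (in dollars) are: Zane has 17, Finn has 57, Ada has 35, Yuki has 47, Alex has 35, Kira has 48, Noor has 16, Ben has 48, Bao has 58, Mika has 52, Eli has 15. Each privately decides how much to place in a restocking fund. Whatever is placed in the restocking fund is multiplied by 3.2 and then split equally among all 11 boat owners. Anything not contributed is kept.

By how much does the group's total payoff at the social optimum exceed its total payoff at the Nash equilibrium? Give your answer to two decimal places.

941.60 dollars

The private return per contributed unit is 3.2/11 = 0.2909 < 1 for every player regardless of endowment, so the Nash equilibrium is zero contribution and the group total is Σ E_j = 17 + 57 + 35 + 47 + 35 + 48 + 16 + 48 + 58 + 52 + 15 = 428.
Each contributed unit returns 3.200 to the group, so the social optimum is full contribution by everyone: group total = 3.200 × 428 = 1369.60.
Efficiency loss = (3.200 − 1) × 428 = 941.60.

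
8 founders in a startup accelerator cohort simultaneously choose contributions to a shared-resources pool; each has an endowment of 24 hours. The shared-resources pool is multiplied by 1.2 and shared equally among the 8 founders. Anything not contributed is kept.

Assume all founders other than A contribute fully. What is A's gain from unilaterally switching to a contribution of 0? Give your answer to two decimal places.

20.40 hours

Switching from a contribution of 24 to 0 lets A keep an extra 24 hours, but lowers the shared-resources pool by 24, which costs A their own share of that drop: 1.2/8 × 24 = 3.60.
Net gain = 24 − 3.60 = 20.40. The private return per contributed unit (0.1500) is below 1, so free-riding is indeed the best response regardless of what the others do.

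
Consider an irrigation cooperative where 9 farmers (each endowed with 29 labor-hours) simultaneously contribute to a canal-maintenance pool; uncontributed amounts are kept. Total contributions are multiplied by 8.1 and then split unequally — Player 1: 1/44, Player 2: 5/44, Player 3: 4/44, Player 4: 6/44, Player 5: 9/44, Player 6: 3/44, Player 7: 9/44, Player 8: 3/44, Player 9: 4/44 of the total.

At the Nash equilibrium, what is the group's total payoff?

A player with share s gets back 8.1·s per unit contributed, so full contribution is dominant for anyone with s > 1/8.1 = 0.1235 and zero contribution is dominant for anyone below.
Player 4, Player 5 and Player 7 clear that bar, contributing 29 each; the remaining 6 contribute 0. Total contributed: 87.
The canal-maintenance pool pays out 8.1 × 87 = 704.70 in total (split across the unequal shares, but the aggregate is all that matters for the group sum).
The 6 free-riders keep 29 each, adding 174. Group total = 174 + 704.70 = 878.70.

878.70 labor-hours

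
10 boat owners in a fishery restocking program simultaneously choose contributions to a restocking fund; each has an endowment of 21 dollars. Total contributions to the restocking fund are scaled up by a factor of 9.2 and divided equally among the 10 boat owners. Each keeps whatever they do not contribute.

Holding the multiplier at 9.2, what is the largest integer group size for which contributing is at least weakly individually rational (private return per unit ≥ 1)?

9

Private return per unit is 9.2/(group size), which is ≥ 1 whenever the group size is ≤ 9.2.
The largest such integer is 9.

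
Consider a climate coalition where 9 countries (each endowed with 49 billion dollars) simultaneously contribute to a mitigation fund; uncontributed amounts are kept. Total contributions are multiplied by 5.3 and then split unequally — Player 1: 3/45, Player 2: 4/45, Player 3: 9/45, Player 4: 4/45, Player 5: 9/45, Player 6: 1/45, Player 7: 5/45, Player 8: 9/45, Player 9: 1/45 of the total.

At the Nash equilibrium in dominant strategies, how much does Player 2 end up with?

118.25 billion dollars

A player with share s gets back 5.3·s per unit contributed, so full contribution is dominant for anyone with s > 1/5.3 = 0.1887 and zero contribution is dominant for anyone below.
The shares above 0.1887 belong to Player 3, Player 5 and Player 8, contributing 49 each; the remaining 6 contribute 0. Total contributed: 147.
Player 2 keeps 49 and receives 5.3 × 147 × 4/45 = 69.25 from the mitigation fund, for a payoff of 118.25.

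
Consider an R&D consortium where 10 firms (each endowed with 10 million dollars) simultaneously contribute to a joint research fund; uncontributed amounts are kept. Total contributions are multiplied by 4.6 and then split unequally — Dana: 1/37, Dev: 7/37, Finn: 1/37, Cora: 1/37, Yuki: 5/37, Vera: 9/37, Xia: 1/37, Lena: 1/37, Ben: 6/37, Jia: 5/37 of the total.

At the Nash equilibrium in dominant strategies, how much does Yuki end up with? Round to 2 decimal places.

For player j, contributing a unit is worthwhile iff 4.6 × (j's share) ≥ 1, i.e. iff j's share is at least 0.2174.
Only Vera (9/37) clears that bar, contributing 10; the remaining 9 contribute 0. Total contributed: 10.
Yuki keeps 10 and receives 4.6 × 10 × 5/37 = 6.22 from the joint research fund, for a payoff of 16.22.

16.22 million dollars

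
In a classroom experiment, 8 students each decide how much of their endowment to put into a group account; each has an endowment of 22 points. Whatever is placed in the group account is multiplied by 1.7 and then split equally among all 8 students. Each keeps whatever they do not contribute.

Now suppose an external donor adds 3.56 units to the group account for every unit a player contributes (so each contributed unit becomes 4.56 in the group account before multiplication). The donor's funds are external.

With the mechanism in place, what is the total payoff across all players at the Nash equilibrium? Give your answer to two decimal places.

176.00 points

With the mechanism, a contributed unit returns 1.7 × 4.56 / 8 = 0.9690 per unit of net cost — still below 1 — so contributing 0 remains dominant for every player.
Everyone keeps their endowment and the group total is 8 × 22 = 176.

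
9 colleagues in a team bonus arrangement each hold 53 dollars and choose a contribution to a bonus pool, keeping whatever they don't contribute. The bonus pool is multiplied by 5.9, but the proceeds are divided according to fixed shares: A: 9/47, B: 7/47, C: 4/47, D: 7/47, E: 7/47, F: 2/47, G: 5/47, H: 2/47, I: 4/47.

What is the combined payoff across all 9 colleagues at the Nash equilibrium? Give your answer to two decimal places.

For player j, contributing a unit is worthwhile iff 5.9 × (j's share) ≥ 1, i.e. iff j's share is at least 0.1695.
The only share above 0.1695 is A's 9/47, contributing 53; the remaining 8 contribute 0. Total contributed: 53.
The bonus pool pays out 5.9 × 53 = 312.70 in total (split across the unequal shares, but the aggregate is all that matters for the group sum).
The 8 free-riders keep 53 each, adding 424. Group total = 424 + 312.70 = 736.70.

736.70 dollars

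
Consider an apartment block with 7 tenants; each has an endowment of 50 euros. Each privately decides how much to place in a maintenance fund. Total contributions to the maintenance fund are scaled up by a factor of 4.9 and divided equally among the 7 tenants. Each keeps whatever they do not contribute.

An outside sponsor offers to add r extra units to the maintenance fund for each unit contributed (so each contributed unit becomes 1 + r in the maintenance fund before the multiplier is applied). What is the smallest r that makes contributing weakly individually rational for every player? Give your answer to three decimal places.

0.429

With matching at rate r, one contributed unit becomes (1 + r) in the maintenance fund and returns 4.9 × (1 + r) / 7 to the contributor.
Setting this equal to 1: 1 + r = 7/4.9 = 1.4286.
So the minimum matching rate is r = 1.4286 − 1 = 0.429.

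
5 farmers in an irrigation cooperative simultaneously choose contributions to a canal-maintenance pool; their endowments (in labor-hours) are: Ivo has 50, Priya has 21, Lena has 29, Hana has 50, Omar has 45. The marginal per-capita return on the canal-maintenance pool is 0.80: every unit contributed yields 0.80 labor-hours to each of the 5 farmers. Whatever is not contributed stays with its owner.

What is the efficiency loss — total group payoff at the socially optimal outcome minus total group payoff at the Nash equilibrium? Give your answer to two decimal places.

585.00 labor-hours

The private return per contributed unit is 0.80 < 1 for everyone, so the Nash equilibrium is zero contribution and the group total is Σ E_j = 50 + 21 + 29 + 50 + 45 = 195.
Each contributed unit returns 4.000 to the group, so the social optimum is full contribution by everyone: group total = 4.000 × 195 = 780.00.
Efficiency loss = (4.000 − 1) × 195 = 585.00.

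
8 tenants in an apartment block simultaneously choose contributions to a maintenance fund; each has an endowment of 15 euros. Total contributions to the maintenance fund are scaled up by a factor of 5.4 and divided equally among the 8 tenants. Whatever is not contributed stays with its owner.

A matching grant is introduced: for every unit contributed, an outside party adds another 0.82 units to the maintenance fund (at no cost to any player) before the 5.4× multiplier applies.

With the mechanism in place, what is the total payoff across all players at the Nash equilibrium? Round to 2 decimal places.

1179.36 euros

Under the mechanism each unit contributed yields 5.4 × 1.82 / 8 = 1.2285 back to its contributor per unit of net cost, which exceeds 1, making full contribution the dominant choice for everyone.
So the Nash equilibrium is full contribution by all 8; the group earns 5.4 × 1.82 × 120 = 1179.36.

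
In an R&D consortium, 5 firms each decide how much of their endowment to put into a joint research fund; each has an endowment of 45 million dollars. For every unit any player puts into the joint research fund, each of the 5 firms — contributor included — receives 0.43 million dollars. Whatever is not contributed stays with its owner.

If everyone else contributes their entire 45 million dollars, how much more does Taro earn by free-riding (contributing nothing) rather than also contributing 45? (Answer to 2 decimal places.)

25.65 million dollars

Switching from a contribution of 45 to 0 lets Taro keep an extra 45 million dollars, but lowers the joint research fund by 45, which costs Taro their own share of that drop: 0.43 × 45 = 19.35.
Net gain = 45 − 19.35 = 25.65. The private return per contributed unit (0.43) is below 1, so free-riding is indeed the best response regardless of what the others do.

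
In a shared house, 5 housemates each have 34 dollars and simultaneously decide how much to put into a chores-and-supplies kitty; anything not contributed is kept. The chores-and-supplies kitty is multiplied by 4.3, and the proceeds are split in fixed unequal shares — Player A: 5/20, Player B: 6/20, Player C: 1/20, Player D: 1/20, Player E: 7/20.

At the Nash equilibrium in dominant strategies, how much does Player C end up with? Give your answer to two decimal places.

55.93 dollars

Player j's private return per contributed unit is 4.3 × (j's share). Contributing is weakly dominant for j when that share is at least 1/4.3 = 0.2326, and contributing 0 is dominant otherwise.
Player A, Player B and Player E clear that bar, contributing 34 each; the remaining 2 contribute 0. Total contributed: 102.
Player C keeps 34 and receives 4.3 × 102 × 1/20 = 21.93 from the chores-and-supplies kitty, for a payoff of 55.93.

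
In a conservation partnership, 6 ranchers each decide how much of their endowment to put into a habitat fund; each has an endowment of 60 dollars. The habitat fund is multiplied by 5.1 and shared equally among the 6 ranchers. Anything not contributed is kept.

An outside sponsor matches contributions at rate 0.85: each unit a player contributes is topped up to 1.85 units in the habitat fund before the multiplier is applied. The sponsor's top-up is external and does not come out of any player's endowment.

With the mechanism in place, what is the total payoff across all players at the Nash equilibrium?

With the mechanism, a contributed unit returns 5.1 × 1.85 / 6 = 1.5725 per unit of net cost to the contributor — now above 1 — so contributing fully is weakly dominant for every player.
At the Nash equilibrium everyone contributes 60. Group total payoff = 5.1 × 1.85 × 360 = 3396.60.

3396.60 dollars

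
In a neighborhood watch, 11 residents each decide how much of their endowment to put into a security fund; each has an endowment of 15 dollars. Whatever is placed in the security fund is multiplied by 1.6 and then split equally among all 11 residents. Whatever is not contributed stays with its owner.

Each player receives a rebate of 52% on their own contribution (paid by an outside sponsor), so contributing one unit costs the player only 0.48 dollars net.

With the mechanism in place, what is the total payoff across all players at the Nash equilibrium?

The effective private return is (1.6/11) / 0.48 = 0.3030, which is still under 1, so the mechanism doesn't change anyone's dominant strategy: zero contribution.
Everyone keeps their endowment and the group total is 11 × 15 = 165.

165.00 dollars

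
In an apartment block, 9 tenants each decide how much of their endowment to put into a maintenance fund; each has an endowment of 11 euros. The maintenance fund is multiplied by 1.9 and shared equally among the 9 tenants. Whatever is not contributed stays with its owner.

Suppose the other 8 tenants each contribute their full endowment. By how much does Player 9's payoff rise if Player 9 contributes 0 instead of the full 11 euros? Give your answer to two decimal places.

Switching from a contribution of 11 to 0 lets Player 9 keep an extra 11 euros, but lowers the maintenance fund by 11, which costs Player 9 their own share of that drop: 1.9/9 × 11 = 2.32.
Net gain = 11 − 2.32 = 8.68. The private return per contributed unit (0.2111) is below 1, so free-riding is indeed the best response regardless of what the others do.

8.68 euros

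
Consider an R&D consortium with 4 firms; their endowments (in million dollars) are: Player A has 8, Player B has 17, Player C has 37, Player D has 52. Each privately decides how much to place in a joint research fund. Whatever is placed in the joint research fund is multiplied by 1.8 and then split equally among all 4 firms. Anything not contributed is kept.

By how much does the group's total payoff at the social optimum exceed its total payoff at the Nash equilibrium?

The private return per contributed unit is 1.8/4 = 0.4500 < 1 for every player regardless of endowment, so the Nash equilibrium is zero contribution and the group total is Σ E_j = 8 + 17 + 37 + 52 = 114.
Each contributed unit returns 1.800 to the group, so the social optimum is full contribution by everyone: group total = 1.800 × 114 = 205.20.
Efficiency loss = (1.800 − 1) × 114 = 91.20.

91.20 million dollars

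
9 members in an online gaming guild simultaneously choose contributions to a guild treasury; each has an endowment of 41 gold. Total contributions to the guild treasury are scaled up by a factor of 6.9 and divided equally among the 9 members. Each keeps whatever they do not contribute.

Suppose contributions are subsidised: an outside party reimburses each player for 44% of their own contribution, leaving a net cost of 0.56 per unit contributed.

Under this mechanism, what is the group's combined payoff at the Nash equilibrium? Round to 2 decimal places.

2708.46 gold

The effective private return per unit is now (6.9/9) / 0.56 = 1.3690 > 1, so every player's dominant strategy flips to full contribution.
So the Nash equilibrium is full contribution by all 9; the group earns 9 × (41 × 0.44 + 6.9 × 41) = 2708.46.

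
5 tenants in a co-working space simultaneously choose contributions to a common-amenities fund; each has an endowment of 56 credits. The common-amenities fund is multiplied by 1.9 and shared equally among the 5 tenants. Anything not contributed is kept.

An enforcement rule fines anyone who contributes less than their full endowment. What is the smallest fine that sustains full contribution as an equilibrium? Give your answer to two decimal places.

Given the others contribute fully, the best deviation is to contribute 0 (any partial contribution still incurs the fine and gives up units whose private return 0.3800 is below 1).
Deviating from 56 to 0 saves 56 credits but forfeits the deviator's share of the drop in the common-amenities fund: 1.9/5 × 56 = 21.28.
So the deviation gain is 56 − 21.28 = 34.72, and the fine must be at least 34.72 credits to wipe it out.

34.72 credits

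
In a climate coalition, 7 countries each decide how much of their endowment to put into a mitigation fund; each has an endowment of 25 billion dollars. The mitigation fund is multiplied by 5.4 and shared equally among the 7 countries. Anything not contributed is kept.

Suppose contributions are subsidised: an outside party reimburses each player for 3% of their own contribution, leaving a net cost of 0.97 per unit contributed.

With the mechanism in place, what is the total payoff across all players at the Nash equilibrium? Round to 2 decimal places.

With the mechanism, a contributed unit returns (5.4/7) / 0.97 = 0.7953 per unit of net cost — still below 1 — so contributing 0 remains dominant for every player.
At the Nash equilibrium no one contributes; group total payoff = 7 × 25 = 175.

175.00 billion dollars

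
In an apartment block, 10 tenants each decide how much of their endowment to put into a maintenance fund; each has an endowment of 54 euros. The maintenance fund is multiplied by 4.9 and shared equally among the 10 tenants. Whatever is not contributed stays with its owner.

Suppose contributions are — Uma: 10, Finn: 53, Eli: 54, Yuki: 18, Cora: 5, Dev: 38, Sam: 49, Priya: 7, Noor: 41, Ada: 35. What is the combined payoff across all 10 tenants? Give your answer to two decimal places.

1749.00 euros

Total contributed: 10 + 53 + 54 + 18 + 5 + 38 + 49 + 7 + 41 + 35 = 310; total kept: 10 × 54 − 310 = 230.
The maintenance fund pays out 4.9 × 310 = 1519.00 in aggregate.
Group total = 230 + 1519.00 = 1749.00.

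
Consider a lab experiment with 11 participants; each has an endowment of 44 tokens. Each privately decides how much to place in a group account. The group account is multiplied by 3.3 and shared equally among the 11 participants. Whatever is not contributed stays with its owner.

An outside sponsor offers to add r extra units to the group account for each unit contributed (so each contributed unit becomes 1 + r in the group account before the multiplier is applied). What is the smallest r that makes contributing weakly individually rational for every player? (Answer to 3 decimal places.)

With matching at rate r, one contributed unit becomes (1 + r) in the group account and returns 3.3 × (1 + r) / 11 to the contributor.
Setting this equal to 1: 1 + r = 11/3.3 = 3.3333.
So the minimum matching rate is r = 3.3333 − 1 = 2.333.

2.333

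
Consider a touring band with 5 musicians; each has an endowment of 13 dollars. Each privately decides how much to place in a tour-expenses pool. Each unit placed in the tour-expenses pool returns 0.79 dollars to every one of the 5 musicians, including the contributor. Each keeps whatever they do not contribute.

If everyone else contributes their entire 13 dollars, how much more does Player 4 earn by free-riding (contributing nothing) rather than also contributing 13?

Switching from a contribution of 13 to 0 lets Player 4 keep an extra 13 dollars, but lowers the tour-expenses pool by 13, which costs Player 4 their own share of that drop: 0.79 × 13 = 10.27.
Net gain = 13 − 10.27 = 2.73. The private return per contributed unit (0.79) is below 1, so free-riding is indeed the best response regardless of what the others do.

2.73 dollars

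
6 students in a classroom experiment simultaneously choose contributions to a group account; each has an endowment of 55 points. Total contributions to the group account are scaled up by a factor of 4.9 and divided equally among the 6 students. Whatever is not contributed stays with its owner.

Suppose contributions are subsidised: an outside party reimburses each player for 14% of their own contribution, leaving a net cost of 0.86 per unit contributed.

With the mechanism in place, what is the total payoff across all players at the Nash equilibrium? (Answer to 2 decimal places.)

Even with the mechanism, each unit contributed returns only (4.9/6) / 0.86 = 0.9496 per unit of net cost, so contributing nothing is still dominant.
At the Nash equilibrium no one contributes; group total payoff = 6 × 55 = 330.

330.00 points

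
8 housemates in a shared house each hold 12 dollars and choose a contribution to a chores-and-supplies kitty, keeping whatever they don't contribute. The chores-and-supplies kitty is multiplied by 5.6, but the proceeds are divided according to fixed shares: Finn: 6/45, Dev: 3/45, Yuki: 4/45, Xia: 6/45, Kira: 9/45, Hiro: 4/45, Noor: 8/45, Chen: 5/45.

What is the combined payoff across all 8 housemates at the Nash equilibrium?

151.20 dollars

For player j, contributing a unit is worthwhile iff 5.6 × (j's share) ≥ 1, i.e. iff j's share is at least 0.1786.
The only share above 0.1786 is Kira's 9/45, contributing 12; the remaining 7 contribute 0. Total contributed: 12.
The chores-and-supplies kitty pays out 5.6 × 12 = 67.20 in total (split across the unequal shares, but the aggregate is all that matters for the group sum).
The 7 free-riders keep 12 each, adding 84. Group total = 84 + 67.20 = 151.20.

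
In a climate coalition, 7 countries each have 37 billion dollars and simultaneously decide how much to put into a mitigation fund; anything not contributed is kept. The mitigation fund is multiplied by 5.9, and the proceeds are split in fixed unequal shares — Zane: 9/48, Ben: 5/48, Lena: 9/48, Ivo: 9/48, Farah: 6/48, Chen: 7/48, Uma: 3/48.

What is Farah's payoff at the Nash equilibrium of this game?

Player j's private return per contributed unit is 5.9 × (j's share). Contributing is weakly dominant for j when that share is at least 1/5.9 = 0.1695, and contributing 0 is dominant otherwise.
The shares above 0.1695 belong to Zane, Lena and Ivo, contributing 37 each; the remaining 4 contribute 0. Total contributed: 111.
Farah keeps 37 and receives 5.9 × 111 × 6/48 = 81.86 from the mitigation fund, for a payoff of 118.86.

118.86 billion dollars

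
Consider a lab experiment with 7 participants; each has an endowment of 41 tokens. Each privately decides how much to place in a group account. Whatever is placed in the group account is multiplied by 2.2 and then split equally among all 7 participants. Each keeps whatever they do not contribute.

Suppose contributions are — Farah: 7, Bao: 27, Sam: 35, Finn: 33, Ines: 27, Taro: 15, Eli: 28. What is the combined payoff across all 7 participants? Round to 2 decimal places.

493.40 tokens

Total contributed: 7 + 27 + 35 + 33 + 27 + 15 + 28 = 172; total kept: 7 × 41 − 172 = 115.
The group account pays out 2.2 × 172 = 378.40 in aggregate.
Group total = 115 + 378.40 = 493.40.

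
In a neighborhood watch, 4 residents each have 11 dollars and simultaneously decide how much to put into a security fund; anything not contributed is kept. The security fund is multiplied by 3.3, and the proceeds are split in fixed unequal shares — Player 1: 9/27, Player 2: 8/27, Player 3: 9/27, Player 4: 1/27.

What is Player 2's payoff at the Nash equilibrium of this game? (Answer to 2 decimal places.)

A player with share s gets back 3.3·s per unit contributed, so full contribution is dominant for anyone with s > 1/3.3 = 0.3030 and zero contribution is dominant for anyone below.
Player 1 and Player 3 are above the threshold, contributing 11 each; the remaining 2 contribute 0. Total contributed: 22.
Player 2 keeps 11 and receives 3.3 × 22 × 8/27 = 21.51 from the security fund, for a payoff of 32.51.

32.51 dollars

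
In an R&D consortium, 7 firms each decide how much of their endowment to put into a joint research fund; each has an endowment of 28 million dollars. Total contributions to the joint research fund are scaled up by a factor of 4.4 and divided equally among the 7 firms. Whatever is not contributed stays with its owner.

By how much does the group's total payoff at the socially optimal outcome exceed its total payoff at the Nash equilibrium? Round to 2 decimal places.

Each contributed unit returns 4.4/7 = 0.6286 to its contributor — below 1 — so contributing 0 is dominant for every player. At the Nash equilibrium everyone keeps their 28, and the group total is 7 × 28 = 196.
Each contributed unit returns 4.400 to the group as a whole (0.6286 to each of 7 players), which exceeds 1, so the social optimum is full contribution: group total = 4.400 × 196 = 862.40.
Efficiency loss = 862.40 − 196 = 666.40.

666.40 million dollars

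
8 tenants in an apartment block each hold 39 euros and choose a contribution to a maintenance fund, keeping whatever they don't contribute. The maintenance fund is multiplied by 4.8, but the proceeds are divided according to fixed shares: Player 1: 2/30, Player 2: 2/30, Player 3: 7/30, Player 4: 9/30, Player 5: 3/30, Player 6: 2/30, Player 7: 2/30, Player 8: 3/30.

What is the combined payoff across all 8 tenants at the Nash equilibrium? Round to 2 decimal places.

A player with share s gets back 4.8·s per unit contributed, so full contribution is dominant for anyone with s > 1/4.8 = 0.2083 and zero contribution is dominant for anyone below.
Player 3 and Player 4 clear that bar, contributing 39 each; the remaining 6 contribute 0. Total contributed: 78.
The maintenance fund pays out 4.8 × 78 = 374.40 in total (split across the unequal shares, but the aggregate is all that matters for the group sum).
The 6 free-riders keep 39 each, adding 234. Group total = 234 + 374.40 = 608.40.

608.40 euros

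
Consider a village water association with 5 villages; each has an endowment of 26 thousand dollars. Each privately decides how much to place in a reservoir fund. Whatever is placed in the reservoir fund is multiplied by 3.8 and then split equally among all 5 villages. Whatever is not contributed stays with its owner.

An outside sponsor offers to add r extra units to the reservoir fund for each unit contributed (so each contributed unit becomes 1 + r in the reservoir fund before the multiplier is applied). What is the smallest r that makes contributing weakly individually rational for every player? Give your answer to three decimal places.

0.316

With matching at rate r, one contributed unit becomes (1 + r) in the reservoir fund and returns 3.8 × (1 + r) / 5 to the contributor.
Setting this equal to 1: 1 + r = 5/3.8 = 1.3158.
So the minimum matching rate is r = 1.3158 − 1 = 0.316.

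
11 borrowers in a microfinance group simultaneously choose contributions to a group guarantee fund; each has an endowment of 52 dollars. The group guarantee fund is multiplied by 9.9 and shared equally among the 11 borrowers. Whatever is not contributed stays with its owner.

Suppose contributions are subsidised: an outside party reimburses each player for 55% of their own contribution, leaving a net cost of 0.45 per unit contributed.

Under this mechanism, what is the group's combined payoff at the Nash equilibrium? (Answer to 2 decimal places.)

5977.40 dollars

Under the mechanism each unit contributed yields (9.9/11) / 0.45 = 2.0000 back to its contributor per unit of net cost, which exceeds 1, making full contribution the dominant choice for everyone.
So the Nash equilibrium is full contribution by all 11; the group earns 11 × (52 × 0.55 + 9.9 × 52) = 5977.40.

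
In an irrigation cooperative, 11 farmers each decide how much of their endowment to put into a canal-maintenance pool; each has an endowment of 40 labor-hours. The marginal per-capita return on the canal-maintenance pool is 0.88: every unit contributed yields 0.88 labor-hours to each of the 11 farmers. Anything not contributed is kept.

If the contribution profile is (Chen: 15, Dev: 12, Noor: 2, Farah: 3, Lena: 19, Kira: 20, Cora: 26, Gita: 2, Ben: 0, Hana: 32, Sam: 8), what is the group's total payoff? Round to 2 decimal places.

Total contributed: 15 + 12 + 2 + 3 + 19 + 20 + 26 + 2 + 0 + 32 + 8 = 139; total kept: 11 × 40 − 139 = 301.
The canal-maintenance pool pays out 0.88 × 11 × 139 = 1345.52 in aggregate.
Group total = 301 + 1345.52 = 1646.52.

1646.52 labor-hours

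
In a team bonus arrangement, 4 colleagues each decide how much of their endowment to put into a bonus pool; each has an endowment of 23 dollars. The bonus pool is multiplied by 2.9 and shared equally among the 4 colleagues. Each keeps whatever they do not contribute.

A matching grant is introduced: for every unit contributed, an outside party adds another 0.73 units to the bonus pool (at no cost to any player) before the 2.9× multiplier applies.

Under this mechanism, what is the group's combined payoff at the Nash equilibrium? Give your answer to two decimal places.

The effective private return per unit is now 2.9 × 1.73 / 4 = 1.2543 > 1, so every player's dominant strategy flips to full contribution.
At the Nash equilibrium everyone contributes 23. Group total payoff = 2.9 × 1.73 × 92 = 461.56.

461.56 dollars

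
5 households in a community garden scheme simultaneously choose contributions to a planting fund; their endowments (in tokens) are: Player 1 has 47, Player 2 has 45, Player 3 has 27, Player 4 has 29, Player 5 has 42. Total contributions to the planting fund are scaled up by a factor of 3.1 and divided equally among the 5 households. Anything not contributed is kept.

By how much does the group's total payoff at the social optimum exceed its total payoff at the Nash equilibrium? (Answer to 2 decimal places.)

The private return per contributed unit is 3.1/5 = 0.6200 < 1 for every player regardless of endowment, so the Nash equilibrium is zero contribution and the group total is Σ E_j = 47 + 45 + 27 + 29 + 42 = 190.
Each contributed unit returns 3.100 to the group, so the social optimum is full contribution by everyone: group total = 3.100 × 190 = 589.00.
Efficiency loss = (3.100 − 1) × 190 = 399.00.

399.00 tokens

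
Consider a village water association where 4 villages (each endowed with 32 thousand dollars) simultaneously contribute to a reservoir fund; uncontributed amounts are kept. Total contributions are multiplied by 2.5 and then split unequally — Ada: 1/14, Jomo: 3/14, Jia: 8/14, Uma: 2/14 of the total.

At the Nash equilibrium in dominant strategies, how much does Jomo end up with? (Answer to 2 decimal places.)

49.14 thousand dollars

A player with share s gets back 2.5·s per unit contributed, so full contribution is dominant for anyone with s > 1/2.5 = 0.4000 and zero contribution is dominant for anyone below.
Only Jia (8/14) clears that bar, contributing 32; the remaining 3 contribute 0. Total contributed: 32.
Jomo keeps 32 and receives 2.5 × 32 × 3/14 = 17.14 from the reservoir fund, for a payoff of 49.14.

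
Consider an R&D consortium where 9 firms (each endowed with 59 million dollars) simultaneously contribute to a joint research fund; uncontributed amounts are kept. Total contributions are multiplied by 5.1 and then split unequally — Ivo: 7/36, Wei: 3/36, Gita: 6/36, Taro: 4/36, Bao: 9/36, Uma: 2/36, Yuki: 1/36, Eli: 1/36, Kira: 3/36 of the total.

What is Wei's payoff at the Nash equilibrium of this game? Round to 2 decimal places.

Each unit j contributes comes back to j as 5.1 × (j's share), so j prefers to contribute only if that share exceeds 1/5.1 = 0.1961; otherwise keeping the unit dominates.
The only share above 0.1961 is Bao's 9/36, contributing 59; the remaining 8 contribute 0. Total contributed: 59.
Wei keeps 59 and receives 5.1 × 59 × 3/36 = 25.08 from the joint research fund, for a payoff of 84.08.

84.08 million dollars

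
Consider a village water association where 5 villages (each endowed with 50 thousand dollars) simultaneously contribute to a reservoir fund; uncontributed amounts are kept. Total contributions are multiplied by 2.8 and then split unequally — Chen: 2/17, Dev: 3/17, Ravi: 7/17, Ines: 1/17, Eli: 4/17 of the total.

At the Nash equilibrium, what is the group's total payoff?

340.00 thousand dollars

A player with share s gets back 2.8·s per unit contributed, so full contribution is dominant for anyone with s > 1/2.8 = 0.3571 and zero contribution is dominant for anyone below.
The only share above 0.3571 is Ravi's 7/17, contributing 50; the remaining 4 contribute 0. Total contributed: 50.
The reservoir fund pays out 2.8 × 50 = 140.00 in total (split across the unequal shares, but the aggregate is all that matters for the group sum).
The 4 free-riders keep 50 each, adding 200. Group total = 200 + 140.00 = 340.00.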